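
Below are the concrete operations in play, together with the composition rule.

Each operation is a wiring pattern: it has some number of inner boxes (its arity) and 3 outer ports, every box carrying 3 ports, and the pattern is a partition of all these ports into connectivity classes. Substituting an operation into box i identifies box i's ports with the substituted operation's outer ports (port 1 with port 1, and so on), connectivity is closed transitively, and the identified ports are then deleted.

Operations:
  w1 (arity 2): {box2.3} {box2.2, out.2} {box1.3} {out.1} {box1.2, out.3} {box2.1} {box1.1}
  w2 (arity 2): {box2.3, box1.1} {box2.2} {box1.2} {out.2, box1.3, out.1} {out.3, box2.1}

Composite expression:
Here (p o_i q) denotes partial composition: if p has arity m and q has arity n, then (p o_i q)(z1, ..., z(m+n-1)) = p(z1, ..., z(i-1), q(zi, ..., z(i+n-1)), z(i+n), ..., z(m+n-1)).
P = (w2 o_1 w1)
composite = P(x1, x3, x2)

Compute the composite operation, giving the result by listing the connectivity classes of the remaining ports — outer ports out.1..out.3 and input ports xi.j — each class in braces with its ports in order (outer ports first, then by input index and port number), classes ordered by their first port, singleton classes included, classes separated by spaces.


{out.1, out.2, x1.2} {out.3, x2.1} {x1.1} {x1.3} {x2.2} {x2.3} {x3.1} {x3.2} {x3.3}


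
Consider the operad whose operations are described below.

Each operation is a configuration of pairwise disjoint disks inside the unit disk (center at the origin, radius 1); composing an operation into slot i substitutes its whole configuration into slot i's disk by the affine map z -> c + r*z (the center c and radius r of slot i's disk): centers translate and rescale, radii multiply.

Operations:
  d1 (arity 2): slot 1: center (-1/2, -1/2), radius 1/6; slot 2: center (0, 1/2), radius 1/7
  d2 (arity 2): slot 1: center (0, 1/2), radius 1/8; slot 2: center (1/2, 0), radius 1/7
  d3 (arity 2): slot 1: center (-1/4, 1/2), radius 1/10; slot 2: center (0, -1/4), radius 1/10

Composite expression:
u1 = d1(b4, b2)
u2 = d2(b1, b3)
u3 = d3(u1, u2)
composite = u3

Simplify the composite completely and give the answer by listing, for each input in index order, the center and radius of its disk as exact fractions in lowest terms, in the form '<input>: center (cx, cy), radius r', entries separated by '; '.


b1: center (0, -1/5), radius 1/80; b2: center (-1/4, 11/20), radius 1/70; b3: center (1/20, -1/4), radius 1/70; b4: center (-3/10, 9/20), radius 1/60

Only the slot chain above each b matters under d3; compose those maps.
b4: after 2 affine steps, its disk has center (-3/10, 9/20), radius 1/60
b2: after 2 affine steps, its disk has center (-1/4, 11/20), radius 1/70
b1: after 2 affine steps, its disk has center (0, -1/5), radius 1/80
b3: after 2 affine steps, its disk has center (1/20, -1/4), radius 1/70


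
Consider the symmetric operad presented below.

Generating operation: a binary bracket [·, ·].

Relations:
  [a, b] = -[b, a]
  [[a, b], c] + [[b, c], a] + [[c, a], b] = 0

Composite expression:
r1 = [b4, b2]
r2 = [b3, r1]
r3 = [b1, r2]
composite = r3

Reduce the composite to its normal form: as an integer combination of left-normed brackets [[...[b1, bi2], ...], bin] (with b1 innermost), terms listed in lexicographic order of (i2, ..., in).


Left-normed coefficients sit on the b1-initial expansion words.
Composite bracket: [b1, [b3, [b4, b2]]]
Applying ab - ba throughout gives 8 signed words (2^3 = 8).
The b1-initial words carry the normal form:
  sign of b1b2b4b3 is +1, so it contributes +[[[b1, b2], b4], b3]
  sign of b1b3b2b4 is -1, so it contributes -[[[b1, b3], b2], b4]
  sign of b1b3b4b2 is +1, so it contributes +[[[b1, b3], b4], b2]
  sign of b1b4b2b3 is -1, so it contributes -[[[b1, b4], b2], b3]

[[[b1, b2], b4], b3] - [[[b1, b3], b2], b4] + [[[b1, b3], b4], b2] - [[[b1, b4], b2], b3]


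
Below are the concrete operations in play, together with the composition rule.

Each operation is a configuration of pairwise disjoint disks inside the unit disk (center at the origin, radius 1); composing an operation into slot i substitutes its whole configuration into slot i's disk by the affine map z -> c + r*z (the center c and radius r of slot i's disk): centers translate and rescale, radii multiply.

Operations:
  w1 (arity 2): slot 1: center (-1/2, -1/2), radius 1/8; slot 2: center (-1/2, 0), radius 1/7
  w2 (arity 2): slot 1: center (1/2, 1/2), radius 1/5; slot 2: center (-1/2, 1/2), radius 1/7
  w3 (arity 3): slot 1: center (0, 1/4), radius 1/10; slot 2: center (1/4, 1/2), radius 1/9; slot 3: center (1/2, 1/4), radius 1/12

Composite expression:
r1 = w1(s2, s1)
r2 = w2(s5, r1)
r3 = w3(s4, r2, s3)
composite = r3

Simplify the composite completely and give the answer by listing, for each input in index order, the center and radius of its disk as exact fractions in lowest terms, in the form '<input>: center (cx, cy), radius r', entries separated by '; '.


s1: center (47/252, 5/9), radius 1/441; s2: center (47/252, 23/42), radius 1/504; s3: center (1/2, 1/4), radius 1/12; s4: center (0, 1/4), radius 1/10; s5: center (11/36, 5/9), radius 1/45

Each s-disk chains the slot maps above it in w3; radii multiply.
input s4: composing its 1 substitution step yields center (0, 1/4), radius 1/10
input s5: composing its 2 substitution steps yields center (11/36, 5/9), radius 1/45
input s2: composing its 3 substitution steps yields center (47/252, 23/42), radius 1/504
input s1: composing its 3 substitution steps yields center (47/252, 5/9), radius 1/441
input s3: composing its 1 substitution step yields center (1/2, 1/4), radius 1/12


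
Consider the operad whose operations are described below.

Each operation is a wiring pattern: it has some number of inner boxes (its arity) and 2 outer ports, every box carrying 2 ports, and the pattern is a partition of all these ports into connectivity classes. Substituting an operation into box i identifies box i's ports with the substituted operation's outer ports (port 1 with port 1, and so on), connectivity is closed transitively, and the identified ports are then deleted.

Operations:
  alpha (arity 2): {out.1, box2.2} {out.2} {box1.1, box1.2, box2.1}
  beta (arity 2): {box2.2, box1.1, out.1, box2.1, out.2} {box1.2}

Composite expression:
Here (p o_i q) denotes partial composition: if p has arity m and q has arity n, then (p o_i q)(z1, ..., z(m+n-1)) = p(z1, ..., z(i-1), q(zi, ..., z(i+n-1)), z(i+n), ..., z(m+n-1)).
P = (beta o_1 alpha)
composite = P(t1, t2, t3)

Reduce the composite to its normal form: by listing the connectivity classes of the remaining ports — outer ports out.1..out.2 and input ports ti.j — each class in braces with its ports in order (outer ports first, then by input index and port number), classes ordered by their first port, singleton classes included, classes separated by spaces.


Connectivity passes through glued beta-boundaries; trace each wire chain.
the subtree at alpha composes to {out.1, t2.2} {out.2} {t1.1, t1.2, t2.1} on (t1, t2); out.j = own outer ports
the subtree at beta composes to {out.1, out.2, t2.2, t3.1, t3.2} {t1.1, t1.2, t2.1} on (t1, t2, t3); out.j = own outer ports

{out.1, out.2, t2.2, t3.1, t3.2} {t1.1, t1.2, t2.1}


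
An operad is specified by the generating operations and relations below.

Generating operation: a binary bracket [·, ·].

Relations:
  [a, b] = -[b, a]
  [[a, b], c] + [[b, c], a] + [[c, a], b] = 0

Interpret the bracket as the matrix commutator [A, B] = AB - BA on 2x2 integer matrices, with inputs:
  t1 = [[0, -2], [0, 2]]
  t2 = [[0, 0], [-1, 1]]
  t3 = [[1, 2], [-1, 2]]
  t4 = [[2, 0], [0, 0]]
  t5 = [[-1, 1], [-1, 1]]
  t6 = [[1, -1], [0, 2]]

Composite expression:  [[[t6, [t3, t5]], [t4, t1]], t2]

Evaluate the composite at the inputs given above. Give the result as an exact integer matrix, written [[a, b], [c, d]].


[[-8, 8], [8, 8]]

[t3, t5] = [[-1, 3], [1, 1]]
[t6, [t3, t5]] = [[-1, -5], [1, 1]]
[t4, t1] = [[0, -4], [0, 0]]
[[t6, [t3, t5]], [t4, t1]] = [[4, 8], [0, -4]]
[[[t6, [t3, t5]], [t4, t1]], t2] = [[-8, 8], [8, 8]]


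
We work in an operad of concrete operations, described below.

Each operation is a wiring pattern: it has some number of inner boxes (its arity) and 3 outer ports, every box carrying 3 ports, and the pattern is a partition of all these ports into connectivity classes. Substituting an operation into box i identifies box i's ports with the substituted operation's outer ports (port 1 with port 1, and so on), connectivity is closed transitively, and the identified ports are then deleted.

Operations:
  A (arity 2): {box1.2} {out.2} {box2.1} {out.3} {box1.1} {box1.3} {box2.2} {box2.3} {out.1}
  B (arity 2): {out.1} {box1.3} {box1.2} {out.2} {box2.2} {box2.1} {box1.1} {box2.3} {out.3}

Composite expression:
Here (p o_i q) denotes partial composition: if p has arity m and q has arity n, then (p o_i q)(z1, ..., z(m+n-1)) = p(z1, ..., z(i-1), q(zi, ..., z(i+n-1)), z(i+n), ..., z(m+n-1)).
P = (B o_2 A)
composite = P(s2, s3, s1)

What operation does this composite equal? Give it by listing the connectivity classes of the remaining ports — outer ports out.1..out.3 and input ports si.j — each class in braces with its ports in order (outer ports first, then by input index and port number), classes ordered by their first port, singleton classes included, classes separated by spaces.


{out.1} {out.2} {out.3} {s1.1} {s1.2} {s1.3} {s2.1} {s2.2} {s2.3} {s3.1} {s3.2} {s3.3}

Treat the ports identified at B as solder joints: merge, then drop.
after A, the pattern on (s3, s1) reads {out.1} {out.2} {out.3} {s1.1} {s1.2} {s1.3} {s3.1} {s3.2} {s3.3} (out.j = its outer ports)
after B, the pattern on (s2, s3, s1) reads {out.1} {out.2} {out.3} {s1.1} {s1.2} {s1.3} {s2.1} {s2.2} {s2.3} {s3.1} {s3.2} {s3.3} (out.j = its outer ports)


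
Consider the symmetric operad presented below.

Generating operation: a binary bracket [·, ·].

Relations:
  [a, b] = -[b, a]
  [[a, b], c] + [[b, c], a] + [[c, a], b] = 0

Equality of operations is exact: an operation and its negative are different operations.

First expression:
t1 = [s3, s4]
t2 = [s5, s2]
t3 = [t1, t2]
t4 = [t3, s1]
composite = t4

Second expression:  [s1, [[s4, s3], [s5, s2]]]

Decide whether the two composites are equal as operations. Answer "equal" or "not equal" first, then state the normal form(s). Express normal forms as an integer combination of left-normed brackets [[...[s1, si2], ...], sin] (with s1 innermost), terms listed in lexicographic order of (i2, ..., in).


equal; both compose to -[[[[s1, s2], s5], s3], s4] + [[[[s1, s2], s5], s4], s3] + [[[[s1, s3], s4], s2], s5] - [[[[s1, s3], s4], s5], s2] - [[[[s1, s4], s3], s2], s5] + [[[[s1, s4], s3], s5], s2] + [[[[s1, s5], s2], s3], s4] - [[[[s1, s5], s2], s4], s3]

The first expression reduces to -[[[[s1, s2], s5], s3], s4] + [[[[s1, s2], s5], s4], s3] + [[[[s1, s3], s4], s2], s5] - [[[[s1, s3], s4], s5], s2] - [[[[s1, s4], s3], s2], s5] + [[[[s1, s4], s3], s5], s2] + [[[[s1, s5], s2], s3], s4] - [[[[s1, s5], s2], s4], s3]
The second expression reduces to -[[[[s1, s2], s5], s3], s4] + [[[[s1, s2], s5], s4], s3] + [[[[s1, s3], s4], s2], s5] - [[[[s1, s3], s4], s5], s2] - [[[[s1, s4], s3], s2], s5] + [[[[s1, s4], s3], s5], s2] + [[[[s1, s5], s2], s3], s4] - [[[[s1, s5], s2], s4], s3]
Both agree, so they are equal.


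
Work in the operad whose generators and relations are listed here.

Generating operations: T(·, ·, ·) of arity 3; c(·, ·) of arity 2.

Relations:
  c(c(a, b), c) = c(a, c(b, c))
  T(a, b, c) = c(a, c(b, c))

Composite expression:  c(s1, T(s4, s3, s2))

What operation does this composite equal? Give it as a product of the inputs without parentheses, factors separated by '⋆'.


s1 ⋆ s4 ⋆ s3 ⋆ s2

The c-tree's shape is irrelevant; the s-reading-order decides.
T(s4, s3, s2) collapses to s4 ⋆ s3 ⋆ s2
c(s1, T(s4, s3, s2)) collapses to s1 ⋆ s4 ⋆ s3 ⋆ s2


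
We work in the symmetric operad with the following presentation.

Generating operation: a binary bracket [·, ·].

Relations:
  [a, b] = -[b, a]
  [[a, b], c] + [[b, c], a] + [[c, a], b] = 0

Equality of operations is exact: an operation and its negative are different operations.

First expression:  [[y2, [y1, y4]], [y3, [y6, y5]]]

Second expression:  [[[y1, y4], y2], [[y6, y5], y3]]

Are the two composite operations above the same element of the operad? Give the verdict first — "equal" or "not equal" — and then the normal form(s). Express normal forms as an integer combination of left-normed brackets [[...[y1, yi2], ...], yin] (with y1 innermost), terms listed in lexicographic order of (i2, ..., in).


equal; the common form is [[[[[y1, y4], y2], y3], y5], y6] - [[[[[y1, y4], y2], y3], y6], y5] - [[[[[y1, y4], y2], y5], y6], y3] + [[[[[y1, y4], y2], y6], y5], y3]

The first expression, normalized: [[[[[y1, y4], y2], y3], y5], y6] - [[[[[y1, y4], y2], y3], y6], y5] - [[[[[y1, y4], y2], y5], y6], y3] + [[[[[y1, y4], y2], y6], y5], y3]
The second expression, normalized: [[[[[y1, y4], y2], y3], y5], y6] - [[[[[y1, y4], y2], y3], y6], y5] - [[[[[y1, y4], y2], y5], y6], y3] + [[[[[y1, y4], y2], y6], y5], y3]
The normal forms match — equal.


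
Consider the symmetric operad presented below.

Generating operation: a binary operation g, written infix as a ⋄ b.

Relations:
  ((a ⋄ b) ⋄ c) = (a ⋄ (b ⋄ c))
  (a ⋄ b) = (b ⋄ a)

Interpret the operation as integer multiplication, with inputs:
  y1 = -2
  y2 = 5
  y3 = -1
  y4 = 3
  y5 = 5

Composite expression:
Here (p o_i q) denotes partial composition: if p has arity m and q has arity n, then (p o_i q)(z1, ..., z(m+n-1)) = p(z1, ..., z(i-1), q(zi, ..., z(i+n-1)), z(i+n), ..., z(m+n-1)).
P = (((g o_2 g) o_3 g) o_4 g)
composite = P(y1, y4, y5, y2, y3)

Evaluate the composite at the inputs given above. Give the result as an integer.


150

(y2 ⋄ y3) = -5
(y5 ⋄ (y2 ⋄ y3)) = -25
(y4 ⋄ (y5 ⋄ (y2 ⋄ y3))) = -75
(y1 ⋄ (y4 ⋄ (y5 ⋄ (y2 ⋄ y3)))) = 150


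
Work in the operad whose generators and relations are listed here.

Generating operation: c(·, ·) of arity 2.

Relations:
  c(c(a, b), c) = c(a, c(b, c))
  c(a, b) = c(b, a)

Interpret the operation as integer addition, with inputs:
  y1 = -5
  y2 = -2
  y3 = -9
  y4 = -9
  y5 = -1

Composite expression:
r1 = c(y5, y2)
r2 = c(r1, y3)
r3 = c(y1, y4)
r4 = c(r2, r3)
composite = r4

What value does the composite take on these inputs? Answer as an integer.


-26

c(y5, y2) = -3
c(c(y5, y2), y3) = -12
c(y1, y4) = -14
c(c(c(y5, y2), y3), c(y1, y4)) = -26


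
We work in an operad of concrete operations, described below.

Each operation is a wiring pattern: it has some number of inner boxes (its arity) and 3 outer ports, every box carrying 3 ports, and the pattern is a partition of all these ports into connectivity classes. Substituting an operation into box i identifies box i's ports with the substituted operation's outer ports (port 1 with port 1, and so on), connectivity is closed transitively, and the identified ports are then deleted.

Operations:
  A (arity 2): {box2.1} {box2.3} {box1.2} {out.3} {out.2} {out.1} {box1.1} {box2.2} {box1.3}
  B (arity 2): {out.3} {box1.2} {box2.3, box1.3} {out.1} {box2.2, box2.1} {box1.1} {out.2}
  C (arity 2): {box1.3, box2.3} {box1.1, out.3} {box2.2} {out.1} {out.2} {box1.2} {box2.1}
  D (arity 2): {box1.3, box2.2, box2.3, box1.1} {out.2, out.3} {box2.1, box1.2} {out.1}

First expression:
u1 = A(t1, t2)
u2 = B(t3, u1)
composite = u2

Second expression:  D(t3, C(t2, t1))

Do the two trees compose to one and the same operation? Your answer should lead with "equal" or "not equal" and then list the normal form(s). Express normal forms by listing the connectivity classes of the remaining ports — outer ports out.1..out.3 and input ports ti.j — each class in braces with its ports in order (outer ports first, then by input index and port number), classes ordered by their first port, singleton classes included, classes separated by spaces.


not equal — first {out.1} {out.2} {out.3} {t1.1} {t1.2} {t1.3} {t2.1} {t2.2} {t2.3} {t3.1} {t3.2} {t3.3}, second {out.1} {out.2, out.3} {t1.1} {t1.2} {t1.3, t2.3} {t2.1, t3.1, t3.3} {t2.2} {t3.2}

The first expression reduces to {out.1} {out.2} {out.3} {t1.1} {t1.2} {t1.3} {t2.1} {t2.2} {t2.3} {t3.1} {t3.2} {t3.3}
The second expression reduces to {out.1} {out.2, out.3} {t1.1} {t1.2} {t1.3, t2.3} {t2.1, t3.1, t3.3} {t2.2} {t3.2}
No match — not equal.


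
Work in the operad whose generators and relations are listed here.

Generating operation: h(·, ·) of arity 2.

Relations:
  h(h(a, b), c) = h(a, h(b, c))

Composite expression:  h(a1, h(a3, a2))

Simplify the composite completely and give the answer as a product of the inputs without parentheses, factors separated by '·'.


Key point: h is associative — brackets drop, the a-order remains.
h(a3, a2) collapses to a3 · a2
h(a1, h(a3, a2)) collapses to a1 · a3 · a2

a1 · a3 · a2


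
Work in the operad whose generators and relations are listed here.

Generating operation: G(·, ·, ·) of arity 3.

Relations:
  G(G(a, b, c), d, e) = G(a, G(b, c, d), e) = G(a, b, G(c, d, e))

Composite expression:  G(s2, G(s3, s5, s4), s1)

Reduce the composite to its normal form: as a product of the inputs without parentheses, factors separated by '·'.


Associativity of G dissolves the nesting; only the s-input order survives.
G(s3, s5, s4) linearizes to s3 · s5 · s4
G(s2, G(s3, s5, s4), s1) linearizes to s2 · s3 · s5 · s4 · s1

s2 · s3 · s5 · s4 · s1


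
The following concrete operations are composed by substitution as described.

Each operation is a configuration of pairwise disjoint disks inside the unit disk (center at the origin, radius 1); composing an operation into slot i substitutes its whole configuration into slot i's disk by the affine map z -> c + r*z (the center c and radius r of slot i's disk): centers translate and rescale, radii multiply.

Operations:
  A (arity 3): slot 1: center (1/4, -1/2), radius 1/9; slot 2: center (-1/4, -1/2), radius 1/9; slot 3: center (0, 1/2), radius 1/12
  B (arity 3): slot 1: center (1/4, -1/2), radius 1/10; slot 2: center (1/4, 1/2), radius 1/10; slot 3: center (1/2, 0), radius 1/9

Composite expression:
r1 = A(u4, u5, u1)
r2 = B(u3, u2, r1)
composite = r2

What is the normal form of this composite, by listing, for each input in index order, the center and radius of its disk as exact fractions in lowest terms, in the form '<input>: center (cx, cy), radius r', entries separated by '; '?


u1: center (1/2, 1/18), radius 1/108; u2: center (1/4, 1/2), radius 1/10; u3: center (1/4, -1/2), radius 1/10; u4: center (19/36, -1/18), radius 1/81; u5: center (17/36, -1/18), radius 1/81

Below B, radii multiply path by path; the u-disk centers shift.
for u3, the 1-step affine chain lands on center (1/4, -1/2), radius 1/10
for u2, the 1-step affine chain lands on center (1/4, 1/2), radius 1/10
for u4, the 2-step affine chain lands on center (19/36, -1/18), radius 1/81
for u5, the 2-step affine chain lands on center (17/36, -1/18), radius 1/81
for u1, the 2-step affine chain lands on center (1/2, 1/18), radius 1/108


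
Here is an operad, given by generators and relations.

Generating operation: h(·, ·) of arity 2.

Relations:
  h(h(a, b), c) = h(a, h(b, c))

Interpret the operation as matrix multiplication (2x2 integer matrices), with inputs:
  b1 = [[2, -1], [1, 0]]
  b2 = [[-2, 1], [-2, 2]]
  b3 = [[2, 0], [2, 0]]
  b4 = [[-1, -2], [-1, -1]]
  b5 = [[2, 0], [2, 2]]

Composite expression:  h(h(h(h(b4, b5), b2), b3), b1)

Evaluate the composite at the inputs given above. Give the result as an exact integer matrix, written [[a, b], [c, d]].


[[24, -12], [16, -8]]

h(b4, b5) = [[-6, -4], [-4, -2]]
h(h(b4, b5), b2) = [[20, -14], [12, -8]]
h(h(h(b4, b5), b2), b3) = [[12, 0], [8, 0]]
h(h(h(h(b4, b5), b2), b3), b1) = [[24, -12], [16, -8]]


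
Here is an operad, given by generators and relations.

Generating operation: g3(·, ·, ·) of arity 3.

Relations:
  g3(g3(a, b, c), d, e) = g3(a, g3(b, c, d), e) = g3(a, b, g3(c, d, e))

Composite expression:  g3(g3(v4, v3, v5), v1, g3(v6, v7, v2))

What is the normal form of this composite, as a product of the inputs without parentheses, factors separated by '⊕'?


The g3-tree's shape is irrelevant; the v-reading-order decides.
g3(v4, v3, v5) reduces to v4 ⊕ v3 ⊕ v5
g3(v6, v7, v2) reduces to v6 ⊕ v7 ⊕ v2
g3(g3(v4, v3, v5), v1, g3(v6, v7, v2)) reduces to v4 ⊕ v3 ⊕ v5 ⊕ v1 ⊕ v6 ⊕ v7 ⊕ v2

v4 ⊕ v3 ⊕ v5 ⊕ v1 ⊕ v6 ⊕ v7 ⊕ v2


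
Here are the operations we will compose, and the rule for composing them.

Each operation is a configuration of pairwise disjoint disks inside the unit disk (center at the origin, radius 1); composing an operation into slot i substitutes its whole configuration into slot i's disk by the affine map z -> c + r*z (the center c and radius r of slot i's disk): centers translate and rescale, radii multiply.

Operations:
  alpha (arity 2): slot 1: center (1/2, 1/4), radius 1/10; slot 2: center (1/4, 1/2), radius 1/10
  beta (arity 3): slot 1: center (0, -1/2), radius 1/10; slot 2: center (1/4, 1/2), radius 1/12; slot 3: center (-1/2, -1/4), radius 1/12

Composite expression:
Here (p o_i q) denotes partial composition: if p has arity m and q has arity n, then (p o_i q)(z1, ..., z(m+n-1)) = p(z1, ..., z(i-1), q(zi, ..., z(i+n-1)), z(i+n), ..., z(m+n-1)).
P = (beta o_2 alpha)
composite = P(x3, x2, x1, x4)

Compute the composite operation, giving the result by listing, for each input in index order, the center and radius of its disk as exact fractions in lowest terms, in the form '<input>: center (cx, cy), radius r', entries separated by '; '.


Below beta, radii multiply path by path; the x-disk centers shift.
input x3: applying the 1 nested substitution gives center (0, -1/2), radius 1/10
input x2: applying the 2 nested substitutions gives center (7/24, 25/48), radius 1/120
input x1: applying the 2 nested substitutions gives center (13/48, 13/24), radius 1/120
input x4: applying the 1 nested substitution gives center (-1/2, -1/4), radius 1/12

x1: center (13/48, 13/24), radius 1/120; x2: center (7/24, 25/48), radius 1/120; x3: center (0, -1/2), radius 1/10; x4: center (-1/2, -1/4), radius 1/12


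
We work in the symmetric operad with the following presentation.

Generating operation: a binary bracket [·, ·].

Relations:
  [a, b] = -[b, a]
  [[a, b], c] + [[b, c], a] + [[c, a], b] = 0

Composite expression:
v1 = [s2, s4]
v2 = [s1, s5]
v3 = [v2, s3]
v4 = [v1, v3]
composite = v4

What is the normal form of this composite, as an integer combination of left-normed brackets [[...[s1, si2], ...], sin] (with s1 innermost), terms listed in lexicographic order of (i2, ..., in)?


-[[[[s1, s5], s3], s2], s4] + [[[[s1, s5], s3], s4], s2]

In the tensor algebra, words opening s1 carry the s1-anchored form.
Composite bracket: [[s2, s4], [[s1, s5], s3]]
Applying ab - ba throughout gives 16 signed words (2^4 = 16).
Keep just the words that open with s1:
  sign of s1s5s3s2s4 is -1, so it contributes -[[[[s1, s5], s3], s2], s4]
  sign of s1s5s3s4s2 is +1, so it contributes +[[[[s1, s5], s3], s4], s2]


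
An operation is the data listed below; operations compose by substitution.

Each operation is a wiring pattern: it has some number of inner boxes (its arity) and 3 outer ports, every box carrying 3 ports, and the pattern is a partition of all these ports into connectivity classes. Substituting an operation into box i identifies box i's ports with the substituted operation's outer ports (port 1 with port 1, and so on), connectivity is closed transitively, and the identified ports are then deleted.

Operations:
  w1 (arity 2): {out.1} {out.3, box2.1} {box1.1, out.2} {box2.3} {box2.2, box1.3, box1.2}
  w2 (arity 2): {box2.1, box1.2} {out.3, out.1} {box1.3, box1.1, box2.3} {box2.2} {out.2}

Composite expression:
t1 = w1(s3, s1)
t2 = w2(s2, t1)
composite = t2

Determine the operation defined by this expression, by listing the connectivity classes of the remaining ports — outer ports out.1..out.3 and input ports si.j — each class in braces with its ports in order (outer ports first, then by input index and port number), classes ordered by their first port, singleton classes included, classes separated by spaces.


{out.1, out.3} {out.2} {s1.1, s2.1, s2.3} {s1.2, s3.2, s3.3} {s1.3} {s2.2} {s3.1}

Two ports join when wires chain via w2-identified ports.
stage w1: inputs (s3, s1), connectivity {out.1} {out.2, s3.1} {out.3, s1.1} {s1.2, s3.2, s3.3} {s1.3}, out.j its boundary
stage w2: inputs (s2, s3, s1), connectivity {out.1, out.3} {out.2} {s1.1, s2.1, s2.3} {s1.2, s3.2, s3.3} {s1.3} {s2.2} {s3.1}, out.j its boundary


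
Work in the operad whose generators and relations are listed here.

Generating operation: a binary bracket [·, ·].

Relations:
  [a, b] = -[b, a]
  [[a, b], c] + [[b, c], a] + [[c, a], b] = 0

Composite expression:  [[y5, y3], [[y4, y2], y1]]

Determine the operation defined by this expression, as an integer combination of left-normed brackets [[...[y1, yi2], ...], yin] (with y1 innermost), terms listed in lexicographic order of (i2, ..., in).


[[[[y1, y2], y4], y3], y5] - [[[[y1, y2], y4], y5], y3] - [[[[y1, y4], y2], y3], y5] + [[[[y1, y4], y2], y5], y3]

Left-normed coefficients sit on the y1-initial expansion words.
Composite bracket: [[y5, y3], [[y4, y2], y1]]
Each bracket splits as ab - ba, giving 16 signed words (2^4 = 16).
Keep just the words that open with y1:
  y1y2y4y3y5 appears with sign +1, giving the term +[[[[y1, y2], y4], y3], y5]
  y1y2y4y5y3 appears with sign -1, giving the term -[[[[y1, y2], y4], y5], y3]
  y1y4y2y3y5 appears with sign -1, giving the term -[[[[y1, y4], y2], y3], y5]
  y1y4y2y5y3 appears with sign +1, giving the term +[[[[y1, y4], y2], y5], y3]


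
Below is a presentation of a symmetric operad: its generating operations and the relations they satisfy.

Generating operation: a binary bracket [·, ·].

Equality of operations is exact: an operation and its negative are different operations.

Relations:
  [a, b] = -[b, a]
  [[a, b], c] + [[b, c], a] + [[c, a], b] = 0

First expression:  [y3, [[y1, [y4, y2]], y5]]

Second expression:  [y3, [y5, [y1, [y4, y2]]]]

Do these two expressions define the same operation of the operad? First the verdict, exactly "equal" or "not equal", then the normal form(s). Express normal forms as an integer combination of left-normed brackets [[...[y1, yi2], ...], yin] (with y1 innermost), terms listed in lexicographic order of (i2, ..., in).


Reducing the first expression gives [[[[y1, y2], y4], y5], y3] - [[[[y1, y4], y2], y5], y3]
Reducing the second expression gives -[[[[y1, y2], y4], y5], y3] + [[[[y1, y4], y2], y5], y3]
No match — not equal.

not equal; first: [[[[y1, y2], y4], y5], y3] - [[[[y1, y4], y2], y5], y3]; second: -[[[[y1, y2], y4], y5], y3] + [[[[y1, y4], y2], y5], y3]


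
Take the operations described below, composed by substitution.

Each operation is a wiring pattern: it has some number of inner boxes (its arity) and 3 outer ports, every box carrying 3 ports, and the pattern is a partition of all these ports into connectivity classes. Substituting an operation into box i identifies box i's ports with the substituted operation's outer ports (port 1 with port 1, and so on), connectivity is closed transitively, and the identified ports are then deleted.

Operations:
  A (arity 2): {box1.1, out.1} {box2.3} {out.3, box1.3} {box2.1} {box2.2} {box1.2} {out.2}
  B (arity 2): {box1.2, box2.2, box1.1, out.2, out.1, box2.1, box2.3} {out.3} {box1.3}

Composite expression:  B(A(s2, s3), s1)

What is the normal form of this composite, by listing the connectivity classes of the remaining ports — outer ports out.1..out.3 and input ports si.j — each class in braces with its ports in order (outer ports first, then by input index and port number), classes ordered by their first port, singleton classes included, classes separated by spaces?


{out.1, out.2, s1.1, s1.2, s1.3, s2.1} {out.3} {s2.2} {s2.3} {s3.1} {s3.2} {s3.3}

Two ports join when wires chain via B-identified ports.
composing A on (s2, s3), with out.j its own outer ports: {out.1, s2.1} {out.2} {out.3, s2.3} {s2.2} {s3.1} {s3.2} {s3.3}
composing B on (s2, s3, s1), with out.j its own outer ports: {out.1, out.2, s1.1, s1.2, s1.3, s2.1} {out.3} {s2.2} {s2.3} {s3.1} {s3.2} {s3.3}


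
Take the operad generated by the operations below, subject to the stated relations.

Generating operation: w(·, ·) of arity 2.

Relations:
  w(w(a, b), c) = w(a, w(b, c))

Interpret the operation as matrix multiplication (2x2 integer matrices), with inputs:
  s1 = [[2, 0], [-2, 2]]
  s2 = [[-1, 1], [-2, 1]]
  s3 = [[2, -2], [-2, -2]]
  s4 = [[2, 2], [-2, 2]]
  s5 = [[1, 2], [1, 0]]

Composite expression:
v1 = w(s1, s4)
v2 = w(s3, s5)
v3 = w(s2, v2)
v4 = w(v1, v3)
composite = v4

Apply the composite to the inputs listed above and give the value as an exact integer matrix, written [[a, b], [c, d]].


[[-32, -80], [32, 64]]


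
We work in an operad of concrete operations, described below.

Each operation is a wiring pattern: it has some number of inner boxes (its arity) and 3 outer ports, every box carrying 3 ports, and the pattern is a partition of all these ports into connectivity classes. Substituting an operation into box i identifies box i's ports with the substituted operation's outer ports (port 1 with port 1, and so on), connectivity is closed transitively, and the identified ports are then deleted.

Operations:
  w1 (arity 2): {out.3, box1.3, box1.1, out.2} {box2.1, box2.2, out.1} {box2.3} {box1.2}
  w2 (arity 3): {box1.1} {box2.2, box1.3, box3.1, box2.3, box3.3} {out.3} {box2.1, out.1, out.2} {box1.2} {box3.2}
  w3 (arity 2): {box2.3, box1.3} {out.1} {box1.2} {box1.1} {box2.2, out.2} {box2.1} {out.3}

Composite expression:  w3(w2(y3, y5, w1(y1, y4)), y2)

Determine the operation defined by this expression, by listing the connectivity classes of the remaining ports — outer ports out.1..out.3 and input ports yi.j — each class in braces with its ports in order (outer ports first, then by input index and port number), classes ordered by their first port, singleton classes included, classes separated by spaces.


Reachability decides: close wires over w3-identified ports.
the subtree at w1 composes to {out.1, y4.1, y4.2} {out.2, out.3, y1.1, y1.3} {y1.2} {y4.3} on (y1, y4); out.j = own outer ports
the subtree at w2 composes to {out.1, out.2, y5.1} {out.3} {y1.1, y1.3, y3.3, y4.1, y4.2, y5.2, y5.3} {y1.2} {y3.1} {y3.2} {y4.3} on (y3, y5, y1, y4); out.j = own outer ports
the subtree at w3 composes to {out.1} {out.2, y2.2} {out.3} {y1.1, y1.3, y3.3, y4.1, y4.2, y5.2, y5.3} {y1.2} {y2.1} {y2.3} {y3.1} {y3.2} {y4.3} {y5.1} on (y3, y5, y1, y4, y2); out.j = own outer ports

{out.1} {out.2, y2.2} {out.3} {y1.1, y1.3, y3.3, y4.1, y4.2, y5.2, y5.3} {y1.2} {y2.1} {y2.3} {y3.1} {y3.2} {y4.3} {y5.1}


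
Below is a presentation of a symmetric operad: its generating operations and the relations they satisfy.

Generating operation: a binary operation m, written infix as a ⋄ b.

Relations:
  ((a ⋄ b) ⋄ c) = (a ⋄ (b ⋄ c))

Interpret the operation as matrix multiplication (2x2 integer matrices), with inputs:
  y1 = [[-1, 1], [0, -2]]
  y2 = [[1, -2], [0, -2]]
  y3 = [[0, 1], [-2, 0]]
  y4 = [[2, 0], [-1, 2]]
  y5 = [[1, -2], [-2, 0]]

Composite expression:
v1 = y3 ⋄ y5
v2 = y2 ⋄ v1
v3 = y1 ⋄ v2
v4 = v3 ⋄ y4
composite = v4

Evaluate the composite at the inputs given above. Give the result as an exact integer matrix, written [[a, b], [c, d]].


[[4, 0], [-32, 32]]

(y3 ⋄ y5) = [[-2, 0], [-2, 4]]
(y2 ⋄ (y3 ⋄ y5)) = [[2, -8], [4, -8]]
(y1 ⋄ (y2 ⋄ (y3 ⋄ y5))) = [[2, 0], [-8, 16]]
((y1 ⋄ (y2 ⋄ (y3 ⋄ y5))) ⋄ y4) = [[4, 0], [-32, 32]]


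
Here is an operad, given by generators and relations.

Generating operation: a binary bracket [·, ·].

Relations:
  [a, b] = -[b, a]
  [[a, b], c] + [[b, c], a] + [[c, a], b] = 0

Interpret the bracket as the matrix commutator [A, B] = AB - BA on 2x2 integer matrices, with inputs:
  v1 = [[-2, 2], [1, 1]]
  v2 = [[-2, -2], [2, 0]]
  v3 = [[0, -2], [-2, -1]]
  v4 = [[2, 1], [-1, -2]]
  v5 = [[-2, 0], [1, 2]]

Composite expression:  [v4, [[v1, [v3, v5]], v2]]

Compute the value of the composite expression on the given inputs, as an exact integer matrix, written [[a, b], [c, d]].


[v3, v5] = [[-2, -8], [7, 2]]
[v1, [v3, v5]] = [[22, 32], [17, -22]]
[[v1, [v3, v5]], v2] = [[98, -24], [-122, -98]]
[v4, [[v1, [v3, v5]], v2]] = [[-146, -292], [292, 146]]

[[-146, -292], [292, 146]]


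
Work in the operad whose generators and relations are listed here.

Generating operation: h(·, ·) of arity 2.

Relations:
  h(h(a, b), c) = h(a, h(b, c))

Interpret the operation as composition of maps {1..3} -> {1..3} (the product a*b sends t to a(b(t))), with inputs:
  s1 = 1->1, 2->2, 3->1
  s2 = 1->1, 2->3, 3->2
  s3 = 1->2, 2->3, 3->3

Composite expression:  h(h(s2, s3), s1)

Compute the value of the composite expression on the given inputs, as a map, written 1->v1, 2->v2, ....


1->3, 2->2, 3->3

h(s2, s3) = 1->3, 2->2, 3->2
h(h(s2, s3), s1) = 1->3, 2->2, 3->3


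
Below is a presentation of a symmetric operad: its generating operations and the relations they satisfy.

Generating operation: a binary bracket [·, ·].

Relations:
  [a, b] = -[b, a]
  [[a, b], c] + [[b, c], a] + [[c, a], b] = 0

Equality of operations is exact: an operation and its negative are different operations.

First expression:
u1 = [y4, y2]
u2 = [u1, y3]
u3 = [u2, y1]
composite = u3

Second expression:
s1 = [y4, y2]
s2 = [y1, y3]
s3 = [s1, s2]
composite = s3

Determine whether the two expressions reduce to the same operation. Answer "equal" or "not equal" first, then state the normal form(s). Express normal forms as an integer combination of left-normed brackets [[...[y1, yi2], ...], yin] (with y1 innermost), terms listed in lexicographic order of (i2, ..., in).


Reducing the first expression gives [[[y1, y2], y4], y3] - [[[y1, y3], y2], y4] + [[[y1, y3], y4], y2] - [[[y1, y4], y2], y3]
Reducing the second expression gives [[[y1, y3], y2], y4] - [[[y1, y3], y4], y2]
The forms do not match — not equal.

not equal; the first gives [[[y1, y2], y4], y3] - [[[y1, y3], y2], y4] + [[[y1, y3], y4], y2] - [[[y1, y4], y2], y3] and the second [[[y1, y3], y2], y4] - [[[y1, y3], y4], y2]


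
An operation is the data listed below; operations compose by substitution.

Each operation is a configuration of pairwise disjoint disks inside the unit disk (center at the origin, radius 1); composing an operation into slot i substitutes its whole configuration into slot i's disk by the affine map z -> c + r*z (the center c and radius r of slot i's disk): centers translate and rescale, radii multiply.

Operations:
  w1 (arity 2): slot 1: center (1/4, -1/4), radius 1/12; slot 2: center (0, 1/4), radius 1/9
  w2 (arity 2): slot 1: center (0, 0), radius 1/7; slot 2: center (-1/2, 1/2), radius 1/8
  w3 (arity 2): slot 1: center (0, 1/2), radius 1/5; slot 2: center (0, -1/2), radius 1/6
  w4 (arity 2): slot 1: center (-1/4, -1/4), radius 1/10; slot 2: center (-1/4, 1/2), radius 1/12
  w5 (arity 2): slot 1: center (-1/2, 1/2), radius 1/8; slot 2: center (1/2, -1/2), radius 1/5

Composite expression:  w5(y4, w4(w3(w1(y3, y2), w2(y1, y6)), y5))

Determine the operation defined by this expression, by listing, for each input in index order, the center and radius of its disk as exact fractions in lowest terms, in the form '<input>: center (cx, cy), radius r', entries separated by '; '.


Affine substitution under w5: radii multiply and y-centers shift.
input y4: applying the 1 nested substitution gives center (-1/2, 1/2), radius 1/8
input y3: applying the 4 nested substitutions gives center (451/1000, -541/1000), radius 1/3000
input y2: applying the 4 nested substitutions gives center (9/20, -539/1000), radius 1/2250
input y1: applying the 4 nested substitutions gives center (9/20, -14/25), radius 1/2100
input y6: applying the 4 nested substitutions gives center (269/600, -67/120), radius 1/2400
input y5: applying the 2 nested substitutions gives center (9/20, -2/5), radius 1/60

y1: center (9/20, -14/25), radius 1/2100; y2: center (9/20, -539/1000), radius 1/2250; y3: center (451/1000, -541/1000), radius 1/3000; y4: center (-1/2, 1/2), radius 1/8; y5: center (9/20, -2/5), radius 1/60; y6: center (269/600, -67/120), radius 1/2400


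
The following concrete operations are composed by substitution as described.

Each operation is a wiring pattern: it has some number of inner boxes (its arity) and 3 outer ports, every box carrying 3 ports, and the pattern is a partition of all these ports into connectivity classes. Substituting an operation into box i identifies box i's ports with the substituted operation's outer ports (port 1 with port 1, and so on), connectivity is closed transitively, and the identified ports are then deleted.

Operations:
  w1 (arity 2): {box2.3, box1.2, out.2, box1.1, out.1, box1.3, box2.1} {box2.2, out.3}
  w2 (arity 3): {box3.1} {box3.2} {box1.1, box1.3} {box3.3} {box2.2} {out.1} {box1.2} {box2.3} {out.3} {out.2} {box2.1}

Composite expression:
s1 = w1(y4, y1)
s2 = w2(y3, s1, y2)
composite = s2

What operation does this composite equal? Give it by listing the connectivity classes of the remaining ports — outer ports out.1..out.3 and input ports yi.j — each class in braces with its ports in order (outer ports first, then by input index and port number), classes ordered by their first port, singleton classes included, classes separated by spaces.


Connectivity passes through glued w2-boundaries; trace each wire chain.
composing w1 on (y4, y1), with out.j its own outer ports: {out.1, out.2, y1.1, y1.3, y4.1, y4.2, y4.3} {out.3, y1.2}
composing w2 on (y3, y4, y1, y2), with out.j its own outer ports: {out.1} {out.2} {out.3} {y1.1, y1.3, y4.1, y4.2, y4.3} {y1.2} {y2.1} {y2.2} {y2.3} {y3.1, y3.3} {y3.2}

{out.1} {out.2} {out.3} {y1.1, y1.3, y4.1, y4.2, y4.3} {y1.2} {y2.1} {y2.2} {y2.3} {y3.1, y3.3} {y3.2}


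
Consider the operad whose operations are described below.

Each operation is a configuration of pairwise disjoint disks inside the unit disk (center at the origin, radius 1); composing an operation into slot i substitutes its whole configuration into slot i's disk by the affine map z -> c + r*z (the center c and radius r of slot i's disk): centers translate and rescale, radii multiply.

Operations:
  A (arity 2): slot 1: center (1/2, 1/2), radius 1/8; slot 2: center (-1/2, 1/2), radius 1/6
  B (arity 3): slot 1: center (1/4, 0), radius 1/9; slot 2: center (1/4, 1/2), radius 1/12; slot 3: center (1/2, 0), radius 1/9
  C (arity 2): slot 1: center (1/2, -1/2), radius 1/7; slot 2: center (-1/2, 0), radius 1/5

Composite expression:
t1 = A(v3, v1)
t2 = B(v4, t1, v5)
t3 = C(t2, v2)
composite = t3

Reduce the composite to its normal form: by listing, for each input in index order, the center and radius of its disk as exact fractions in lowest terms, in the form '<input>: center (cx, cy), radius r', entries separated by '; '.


v1: center (89/168, -71/168), radius 1/504; v2: center (-1/2, 0), radius 1/5; v3: center (13/24, -71/168), radius 1/672; v4: center (15/28, -1/2), radius 1/63; v5: center (4/7, -1/2), radius 1/63

Affine substitution under C: radii multiply and v-centers shift.
tracing v4 down its 2-map path: center (15/28, -1/2), radius 1/63
tracing v3 down its 3-map path: center (13/24, -71/168), radius 1/672
tracing v1 down its 3-map path: center (89/168, -71/168), radius 1/504
tracing v5 down its 2-map path: center (4/7, -1/2), radius 1/63
tracing v2 down its 1-map path: center (-1/2, 0), radius 1/5


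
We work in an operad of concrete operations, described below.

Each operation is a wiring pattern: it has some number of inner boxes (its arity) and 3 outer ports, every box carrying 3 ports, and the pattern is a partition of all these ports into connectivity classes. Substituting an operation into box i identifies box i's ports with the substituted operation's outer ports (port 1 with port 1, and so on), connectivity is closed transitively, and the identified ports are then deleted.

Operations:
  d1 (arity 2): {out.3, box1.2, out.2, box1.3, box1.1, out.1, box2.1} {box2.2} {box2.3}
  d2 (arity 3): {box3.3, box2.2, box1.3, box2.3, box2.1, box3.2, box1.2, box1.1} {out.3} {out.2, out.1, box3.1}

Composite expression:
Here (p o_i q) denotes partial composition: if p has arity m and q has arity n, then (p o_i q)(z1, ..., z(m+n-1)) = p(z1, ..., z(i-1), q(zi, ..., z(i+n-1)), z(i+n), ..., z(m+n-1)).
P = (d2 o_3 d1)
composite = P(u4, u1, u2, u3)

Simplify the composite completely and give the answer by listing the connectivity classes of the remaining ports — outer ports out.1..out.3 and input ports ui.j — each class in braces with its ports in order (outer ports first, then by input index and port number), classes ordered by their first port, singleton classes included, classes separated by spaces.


{out.1, out.2, u1.1, u1.2, u1.3, u2.1, u2.2, u2.3, u3.1, u4.1, u4.2, u4.3} {out.3} {u3.2} {u3.3}

After gluing at d2, chains via deleted ports link the u-ports.
through d1, on inputs (u2, u3): {out.1, out.2, out.3, u2.1, u2.2, u2.3, u3.1} {u3.2} {u3.3} (out.j = stage outer ports)
through d2, on inputs (u4, u1, u2, u3): {out.1, out.2, u1.1, u1.2, u1.3, u2.1, u2.2, u2.3, u3.1, u4.1, u4.2, u4.3} {out.3} {u3.2} {u3.3} (out.j = stage outer ports)
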